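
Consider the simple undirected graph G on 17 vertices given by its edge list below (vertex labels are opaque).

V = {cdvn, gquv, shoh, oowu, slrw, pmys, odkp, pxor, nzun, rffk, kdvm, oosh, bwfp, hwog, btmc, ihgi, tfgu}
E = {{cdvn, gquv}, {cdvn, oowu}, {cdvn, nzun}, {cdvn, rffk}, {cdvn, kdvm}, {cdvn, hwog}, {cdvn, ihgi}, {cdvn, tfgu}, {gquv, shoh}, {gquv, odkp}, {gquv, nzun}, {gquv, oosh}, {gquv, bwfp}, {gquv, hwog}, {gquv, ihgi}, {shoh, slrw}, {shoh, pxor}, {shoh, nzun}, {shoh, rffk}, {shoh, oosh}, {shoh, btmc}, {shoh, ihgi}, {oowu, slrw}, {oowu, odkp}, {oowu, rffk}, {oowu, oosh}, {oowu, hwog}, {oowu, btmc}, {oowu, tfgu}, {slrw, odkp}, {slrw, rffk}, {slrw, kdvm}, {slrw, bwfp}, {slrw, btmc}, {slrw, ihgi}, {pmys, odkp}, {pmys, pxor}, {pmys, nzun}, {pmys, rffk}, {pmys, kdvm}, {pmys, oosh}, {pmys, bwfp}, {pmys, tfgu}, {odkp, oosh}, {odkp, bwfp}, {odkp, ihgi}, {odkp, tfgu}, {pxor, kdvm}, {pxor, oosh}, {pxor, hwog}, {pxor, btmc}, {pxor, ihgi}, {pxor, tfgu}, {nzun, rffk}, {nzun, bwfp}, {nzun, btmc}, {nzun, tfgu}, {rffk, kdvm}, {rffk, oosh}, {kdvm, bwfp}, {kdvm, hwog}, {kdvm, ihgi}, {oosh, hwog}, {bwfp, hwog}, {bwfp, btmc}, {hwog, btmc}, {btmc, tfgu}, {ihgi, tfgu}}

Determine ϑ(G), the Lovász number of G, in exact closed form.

deg(oowu) = 8; N(oowu) = {cdvn, slrw, odkp, rffk, oosh, hwog, btmc, tfgu}.
deg(gquv) = 8; N(gquv) = {cdvn, shoh, odkp, nzun, oosh, bwfp, hwog, ihgi}.
Vertex rffk has 8 neighbors: cdvn, shoh, oowu, slrw, pmys, nzun, kdvm, oosh.
N(tfgu) = {cdvn, oowu, pmys, odkp, pxor, nzun, btmc, ihgi}, |N(tfgu)| = 8.
8-regular, N=17; strongly regular (17,8,3,4).
spec(A) ≈ [8.0, 1.561553, -2.561553] (distinct, 6 d.p.).
Lovász: ϑ = −17(-sqrt(17)/2 - 1/2)/(8+-(-sqrt(17)/2 - 1/2)) = sqrt(17).
ϑ(G) ≈ 4.123106.

sqrt(17)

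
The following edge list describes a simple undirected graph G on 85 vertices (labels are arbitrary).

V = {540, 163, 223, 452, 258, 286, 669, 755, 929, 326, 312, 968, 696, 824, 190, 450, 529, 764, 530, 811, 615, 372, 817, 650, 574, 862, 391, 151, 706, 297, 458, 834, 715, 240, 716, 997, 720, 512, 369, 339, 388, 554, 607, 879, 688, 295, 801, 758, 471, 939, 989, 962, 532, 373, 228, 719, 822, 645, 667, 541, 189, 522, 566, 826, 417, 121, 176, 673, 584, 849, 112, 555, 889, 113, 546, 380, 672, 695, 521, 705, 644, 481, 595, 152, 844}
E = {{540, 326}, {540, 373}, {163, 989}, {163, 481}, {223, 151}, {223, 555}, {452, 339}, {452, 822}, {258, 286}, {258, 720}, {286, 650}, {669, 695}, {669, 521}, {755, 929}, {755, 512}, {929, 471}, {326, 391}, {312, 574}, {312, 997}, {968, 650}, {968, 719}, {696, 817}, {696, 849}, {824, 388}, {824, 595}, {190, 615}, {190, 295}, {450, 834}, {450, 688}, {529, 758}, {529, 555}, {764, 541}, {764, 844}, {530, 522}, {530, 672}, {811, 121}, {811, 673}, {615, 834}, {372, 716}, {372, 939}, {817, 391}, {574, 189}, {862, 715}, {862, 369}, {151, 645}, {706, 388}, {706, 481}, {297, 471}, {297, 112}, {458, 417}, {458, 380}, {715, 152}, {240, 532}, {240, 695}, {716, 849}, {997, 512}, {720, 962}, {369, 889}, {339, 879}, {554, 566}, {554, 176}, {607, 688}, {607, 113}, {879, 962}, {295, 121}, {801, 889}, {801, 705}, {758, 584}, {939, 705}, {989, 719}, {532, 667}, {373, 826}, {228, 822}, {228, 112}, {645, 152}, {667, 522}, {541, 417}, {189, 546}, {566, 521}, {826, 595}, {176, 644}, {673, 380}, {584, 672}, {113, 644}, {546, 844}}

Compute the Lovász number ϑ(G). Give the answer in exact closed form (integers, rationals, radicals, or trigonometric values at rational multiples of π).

deg(667) = 2; N(667) = {532, 522}.
N(521) = {669, 566}, |N(521)| = 2.
Vertex 688 has 2 neighbors: 450, 607.
deg(481) = 2; N(481) = {163, 706}.
2-regular, N=85; connected 2-regular on 85 ⇒ C_{85}.
Distinct eigenvalues (to 6 d.p.): [2.0, 1.994538, 1.978183, 1.951024, 1.913209, 1.864944, 1.806494, 1.738178, 1.660368, 1.57349, 1.478018, 1.374473, 1.263422, 1.14547, 1.021262, 0.891477, 0.756822, 0.618034, 0.47587, 0.331108, 0.184537, 0.036958, -0.110823, -0.257998, -0.403765, -0.547326, -0.687898, -0.824713, -0.957023, -1.084107, -1.205269, -1.319849, -1.42722, -1.526797, -1.618034, -1.700434, -1.773547, -1.836974, -1.890368, -1.933437, -1.965946, -1.987718, -1.998634].
λ_max=2, λ_min=-2*cos(pi/85); ϑ = −85·λ_min/(λ_max−λ_min) = 85*cos(pi/85)/(cos(pi/85) + 1).
Numerically 42.4855.
Lovász sandwich 42 ≤ 85*cos(pi/85)/(cos(pi/85) + 1) ≤ 43: both strict.

85*cos(pi/85)/(cos(pi/85) + 1)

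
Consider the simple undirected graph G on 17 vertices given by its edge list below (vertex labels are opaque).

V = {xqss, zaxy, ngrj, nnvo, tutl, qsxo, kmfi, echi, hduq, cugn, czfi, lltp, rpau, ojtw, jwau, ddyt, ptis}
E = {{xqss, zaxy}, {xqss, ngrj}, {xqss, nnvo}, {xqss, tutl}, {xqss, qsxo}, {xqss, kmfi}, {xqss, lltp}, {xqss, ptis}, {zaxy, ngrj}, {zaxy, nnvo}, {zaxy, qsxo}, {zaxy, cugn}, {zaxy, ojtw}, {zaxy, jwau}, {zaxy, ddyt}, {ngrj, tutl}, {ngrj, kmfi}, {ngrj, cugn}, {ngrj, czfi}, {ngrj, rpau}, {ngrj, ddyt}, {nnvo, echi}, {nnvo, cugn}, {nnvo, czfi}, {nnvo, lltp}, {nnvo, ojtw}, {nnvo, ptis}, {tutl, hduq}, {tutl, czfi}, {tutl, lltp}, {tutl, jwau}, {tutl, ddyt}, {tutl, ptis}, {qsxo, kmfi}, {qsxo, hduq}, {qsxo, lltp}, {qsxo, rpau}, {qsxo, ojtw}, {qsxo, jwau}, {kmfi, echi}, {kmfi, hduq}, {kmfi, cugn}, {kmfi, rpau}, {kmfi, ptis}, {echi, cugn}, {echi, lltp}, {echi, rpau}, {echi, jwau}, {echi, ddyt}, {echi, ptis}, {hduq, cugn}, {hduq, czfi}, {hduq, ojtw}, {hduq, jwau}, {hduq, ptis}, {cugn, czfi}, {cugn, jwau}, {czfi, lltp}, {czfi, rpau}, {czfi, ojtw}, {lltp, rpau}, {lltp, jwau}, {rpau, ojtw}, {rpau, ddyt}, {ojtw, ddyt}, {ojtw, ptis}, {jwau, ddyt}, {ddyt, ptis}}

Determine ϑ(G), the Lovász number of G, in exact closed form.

sqrt(17)

deg(lltp) = 8; N(lltp) = {xqss, nnvo, tutl, qsxo, echi, czfi, rpau, jwau}.
deg(tutl) = 8; N(tutl) = {xqss, ngrj, hduq, czfi, lltp, jwau, ddyt, ptis}.
N(xqss) = {zaxy, ngrj, nnvo, tutl, qsxo, kmfi, lltp, ptis}, |N(xqss)| = 8.
deg(qsxo) = 8; N(qsxo) = {xqss, zaxy, kmfi, hduq, lltp, rpau, ojtw, jwau}.
Regular of degree 8 on 17 vertices: SR(17,8,3,4) — a Paley graph.
Distinct eigenvalues (to 5 d.p.): [8.0, 1.56155, -2.56155].
With N=17: ϑ(G) = 17·(-(-sqrt(17)/2 - 1/2))/(8−(-sqrt(17)/2 - 1/2)) = sqrt(17).
ϑ(G) ≈ 4.1231056.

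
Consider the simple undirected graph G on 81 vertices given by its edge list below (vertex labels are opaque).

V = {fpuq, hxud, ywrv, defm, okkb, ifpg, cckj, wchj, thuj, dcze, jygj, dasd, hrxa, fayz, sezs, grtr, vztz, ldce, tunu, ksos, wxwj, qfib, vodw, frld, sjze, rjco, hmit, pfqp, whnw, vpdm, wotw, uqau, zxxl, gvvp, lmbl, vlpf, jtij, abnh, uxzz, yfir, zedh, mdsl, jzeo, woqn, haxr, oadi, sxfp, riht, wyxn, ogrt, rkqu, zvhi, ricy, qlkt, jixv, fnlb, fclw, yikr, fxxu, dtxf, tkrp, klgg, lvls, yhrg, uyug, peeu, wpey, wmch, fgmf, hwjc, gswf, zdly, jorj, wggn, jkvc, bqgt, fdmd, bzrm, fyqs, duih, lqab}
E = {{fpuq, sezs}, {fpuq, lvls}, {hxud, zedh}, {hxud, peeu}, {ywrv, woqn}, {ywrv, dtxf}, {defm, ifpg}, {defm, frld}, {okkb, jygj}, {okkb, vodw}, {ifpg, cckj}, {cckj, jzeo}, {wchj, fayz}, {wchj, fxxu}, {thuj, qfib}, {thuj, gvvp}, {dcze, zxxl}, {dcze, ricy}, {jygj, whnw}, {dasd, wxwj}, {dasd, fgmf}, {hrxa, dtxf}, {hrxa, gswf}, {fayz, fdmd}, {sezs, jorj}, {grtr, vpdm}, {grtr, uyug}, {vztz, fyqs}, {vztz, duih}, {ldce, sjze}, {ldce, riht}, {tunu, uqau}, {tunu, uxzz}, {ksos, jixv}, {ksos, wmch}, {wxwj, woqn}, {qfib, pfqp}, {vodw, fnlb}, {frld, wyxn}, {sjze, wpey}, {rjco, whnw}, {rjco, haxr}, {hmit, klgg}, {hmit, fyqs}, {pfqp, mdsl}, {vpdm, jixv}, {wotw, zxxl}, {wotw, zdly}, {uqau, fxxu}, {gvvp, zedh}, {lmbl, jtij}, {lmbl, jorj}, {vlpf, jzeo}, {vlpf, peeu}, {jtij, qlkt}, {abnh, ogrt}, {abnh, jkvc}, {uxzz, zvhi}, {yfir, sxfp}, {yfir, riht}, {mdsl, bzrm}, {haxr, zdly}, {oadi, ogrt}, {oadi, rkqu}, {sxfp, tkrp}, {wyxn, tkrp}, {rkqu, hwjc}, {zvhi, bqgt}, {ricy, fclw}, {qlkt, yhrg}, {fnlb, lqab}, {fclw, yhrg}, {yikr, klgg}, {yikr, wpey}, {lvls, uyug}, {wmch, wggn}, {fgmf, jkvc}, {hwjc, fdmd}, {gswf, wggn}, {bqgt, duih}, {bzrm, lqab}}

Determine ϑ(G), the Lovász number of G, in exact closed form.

81*cos(pi/81)/(cos(pi/81) + 1)

N(fgmf) = {dasd, jkvc}, |N(fgmf)| = 2.
N(sezs) = {fpuq, jorj}, |N(sezs)| = 2.
Vertex wxwj has 2 neighbors: dasd, woqn.
Vertex wmch has 2 neighbors: ksos, wggn.
Every vertex has degree 2 (N=81); this is C_{81}, the 81-cycle.
A has 41 distinct eigenvalues ≈ [2.0, 1.993986, 1.97598, 1.94609, 1.904496, 1.851448, 1.787265, 1.712334, 1.627104, 1.532089, 1.427859, 1.315043, 1.194317, 1.066409, 0.932087, 0.79216, 0.647468, 0.498882, 0.347296, 0.193622, 0.038783, -0.11629, -0.270663, -0.423408, -0.573606, -0.720355, -0.862772, -1.0, -1.131214, -1.255624, -1.372483, -1.481088, -1.580785, -1.670976, -1.751116, -1.820726, -1.879385, -1.926742, -1.962511, -1.986477, -1.998496].
With N=81: ϑ(G) = 81·(-(-1)*2*cos(pi/81))/(2−(-2*cos(pi/81))) = 81*cos(pi/81)/(cos(pi/81) + 1).
= 40.484765310… (decimal).
40 ≤ 81*cos(pi/81)/(cos(pi/81) + 1) ≤ 41: both strict.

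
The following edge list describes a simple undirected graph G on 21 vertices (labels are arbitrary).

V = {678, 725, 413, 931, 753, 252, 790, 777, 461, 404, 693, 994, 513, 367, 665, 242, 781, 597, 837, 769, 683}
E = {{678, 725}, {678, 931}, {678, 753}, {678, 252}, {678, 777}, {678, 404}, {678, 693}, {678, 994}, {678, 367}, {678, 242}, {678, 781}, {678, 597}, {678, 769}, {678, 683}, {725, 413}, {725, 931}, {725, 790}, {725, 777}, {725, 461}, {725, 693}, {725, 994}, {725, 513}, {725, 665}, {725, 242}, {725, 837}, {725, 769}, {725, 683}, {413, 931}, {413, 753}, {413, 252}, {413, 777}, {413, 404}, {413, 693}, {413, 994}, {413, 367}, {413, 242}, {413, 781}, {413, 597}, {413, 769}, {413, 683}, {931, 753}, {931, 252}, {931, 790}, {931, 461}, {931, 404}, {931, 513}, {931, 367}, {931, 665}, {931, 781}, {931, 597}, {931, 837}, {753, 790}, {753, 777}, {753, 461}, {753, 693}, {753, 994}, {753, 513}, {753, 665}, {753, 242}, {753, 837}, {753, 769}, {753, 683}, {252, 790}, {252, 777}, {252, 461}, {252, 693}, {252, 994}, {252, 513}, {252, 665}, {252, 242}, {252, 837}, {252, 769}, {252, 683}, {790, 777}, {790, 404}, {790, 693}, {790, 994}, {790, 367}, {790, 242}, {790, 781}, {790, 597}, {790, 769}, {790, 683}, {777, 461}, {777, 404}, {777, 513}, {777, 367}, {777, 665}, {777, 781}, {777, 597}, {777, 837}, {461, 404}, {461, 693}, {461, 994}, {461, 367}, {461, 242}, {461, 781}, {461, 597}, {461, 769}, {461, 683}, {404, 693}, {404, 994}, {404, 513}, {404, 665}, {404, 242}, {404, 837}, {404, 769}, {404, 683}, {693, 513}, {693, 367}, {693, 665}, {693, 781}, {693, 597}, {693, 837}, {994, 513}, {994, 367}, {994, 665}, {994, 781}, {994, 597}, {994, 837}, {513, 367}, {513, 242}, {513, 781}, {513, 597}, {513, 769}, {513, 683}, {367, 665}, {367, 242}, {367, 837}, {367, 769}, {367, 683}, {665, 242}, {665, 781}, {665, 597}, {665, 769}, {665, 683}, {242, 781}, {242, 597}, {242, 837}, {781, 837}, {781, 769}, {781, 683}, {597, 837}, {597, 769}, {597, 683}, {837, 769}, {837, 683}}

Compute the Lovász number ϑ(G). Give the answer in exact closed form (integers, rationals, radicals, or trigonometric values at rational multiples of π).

7

Vertex 404 has 14 neighbors: 678, 413, 931, 790, 777, 461, 693, 994, 513, 665, 242, 837, 769, 683.
deg(413) = 14; N(413) = {725, 931, 753, 252, 777, 404, 693, 994, 367, 242, 781, 597, 769, 683}.
deg(252) = 14; N(252) = {678, 413, 931, 790, 777, 461, 693, 994, 513, 665, 242, 837, 769, 683}.
deg(725) = 14; N(725) = {678, 413, 931, 790, 777, 461, 693, 994, 513, 665, 242, 837, 769, 683}.
3 parts of sizes [7, 7, 7]; α(G) = 7 = ϑ (perfect).
ϑ(G) ≈ 7.00000.
Sandwich: α(G)=7 ≤ ϑ(G)=7 ≤ χ(Ḡ)=7 (collapsed).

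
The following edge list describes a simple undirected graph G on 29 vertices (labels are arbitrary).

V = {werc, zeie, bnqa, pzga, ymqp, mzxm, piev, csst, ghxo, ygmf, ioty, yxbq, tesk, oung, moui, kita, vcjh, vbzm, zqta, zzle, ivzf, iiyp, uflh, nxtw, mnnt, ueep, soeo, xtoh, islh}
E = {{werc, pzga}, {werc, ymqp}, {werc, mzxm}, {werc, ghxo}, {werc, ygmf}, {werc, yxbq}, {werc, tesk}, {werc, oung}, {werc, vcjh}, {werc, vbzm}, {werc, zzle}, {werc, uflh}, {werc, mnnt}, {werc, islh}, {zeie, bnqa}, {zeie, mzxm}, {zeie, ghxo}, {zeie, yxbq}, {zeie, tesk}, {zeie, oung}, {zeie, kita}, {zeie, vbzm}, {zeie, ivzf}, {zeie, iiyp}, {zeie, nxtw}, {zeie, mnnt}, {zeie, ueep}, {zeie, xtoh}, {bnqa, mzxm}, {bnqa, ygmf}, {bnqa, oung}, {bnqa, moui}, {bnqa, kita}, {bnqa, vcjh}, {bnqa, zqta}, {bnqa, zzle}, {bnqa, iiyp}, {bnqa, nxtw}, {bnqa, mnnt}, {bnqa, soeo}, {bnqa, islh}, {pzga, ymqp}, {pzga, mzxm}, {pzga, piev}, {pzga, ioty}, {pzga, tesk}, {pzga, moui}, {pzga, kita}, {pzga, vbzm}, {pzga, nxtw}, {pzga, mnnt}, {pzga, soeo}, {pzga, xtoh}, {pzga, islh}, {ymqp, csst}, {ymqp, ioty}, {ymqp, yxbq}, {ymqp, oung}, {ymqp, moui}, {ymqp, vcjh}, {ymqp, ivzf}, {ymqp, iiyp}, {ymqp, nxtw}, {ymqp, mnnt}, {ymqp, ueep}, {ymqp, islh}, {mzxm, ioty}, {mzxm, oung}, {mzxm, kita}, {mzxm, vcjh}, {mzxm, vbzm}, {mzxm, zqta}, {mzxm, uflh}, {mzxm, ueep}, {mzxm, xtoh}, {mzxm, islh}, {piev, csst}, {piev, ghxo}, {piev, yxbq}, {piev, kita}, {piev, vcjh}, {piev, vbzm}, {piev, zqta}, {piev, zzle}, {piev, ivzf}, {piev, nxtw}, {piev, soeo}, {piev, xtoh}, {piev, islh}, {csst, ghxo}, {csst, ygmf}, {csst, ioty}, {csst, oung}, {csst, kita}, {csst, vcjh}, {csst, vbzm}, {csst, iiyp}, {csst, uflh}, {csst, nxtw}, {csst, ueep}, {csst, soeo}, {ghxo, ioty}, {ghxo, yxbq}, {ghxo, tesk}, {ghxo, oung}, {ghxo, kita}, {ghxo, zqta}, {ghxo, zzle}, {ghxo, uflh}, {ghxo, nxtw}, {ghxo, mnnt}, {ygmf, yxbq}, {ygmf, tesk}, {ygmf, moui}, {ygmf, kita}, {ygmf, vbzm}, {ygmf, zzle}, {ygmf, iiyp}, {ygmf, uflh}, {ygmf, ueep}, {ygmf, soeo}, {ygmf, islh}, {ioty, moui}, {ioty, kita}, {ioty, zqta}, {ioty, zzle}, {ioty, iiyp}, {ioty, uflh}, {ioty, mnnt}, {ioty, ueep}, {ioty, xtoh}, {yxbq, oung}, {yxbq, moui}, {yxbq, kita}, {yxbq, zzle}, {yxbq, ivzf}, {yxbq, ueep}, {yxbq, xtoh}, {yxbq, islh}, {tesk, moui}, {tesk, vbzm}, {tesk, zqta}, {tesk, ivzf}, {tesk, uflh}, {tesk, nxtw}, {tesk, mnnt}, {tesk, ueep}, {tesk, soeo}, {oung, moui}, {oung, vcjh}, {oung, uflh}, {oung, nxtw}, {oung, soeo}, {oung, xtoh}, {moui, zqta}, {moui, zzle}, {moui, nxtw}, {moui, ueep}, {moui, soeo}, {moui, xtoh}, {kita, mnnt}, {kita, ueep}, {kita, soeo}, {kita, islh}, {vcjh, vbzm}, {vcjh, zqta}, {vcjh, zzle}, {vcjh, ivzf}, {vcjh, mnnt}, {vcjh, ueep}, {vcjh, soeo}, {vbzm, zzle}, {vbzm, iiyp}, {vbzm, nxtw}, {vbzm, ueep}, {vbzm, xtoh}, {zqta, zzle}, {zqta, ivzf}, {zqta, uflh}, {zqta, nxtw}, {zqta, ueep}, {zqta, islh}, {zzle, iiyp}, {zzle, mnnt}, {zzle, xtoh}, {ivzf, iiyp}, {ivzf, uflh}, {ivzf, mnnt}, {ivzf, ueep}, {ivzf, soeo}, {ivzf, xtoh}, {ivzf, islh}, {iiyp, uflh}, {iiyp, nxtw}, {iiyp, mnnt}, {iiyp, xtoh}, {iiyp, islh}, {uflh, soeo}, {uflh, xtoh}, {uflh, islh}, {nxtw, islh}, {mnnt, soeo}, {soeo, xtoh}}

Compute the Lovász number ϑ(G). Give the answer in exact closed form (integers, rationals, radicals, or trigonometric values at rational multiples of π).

sqrt(29)

deg(zqta) = 14; N(zqta) = {bnqa, mzxm, piev, ghxo, ioty, tesk, moui, vcjh, zzle, ivzf, uflh, nxtw, ueep, islh}.
Vertex tesk has 14 neighbors: werc, zeie, pzga, ghxo, ygmf, moui, vbzm, zqta, ivzf, uflh, nxtw, mnnt, ueep, soeo.
deg(mzxm) = 14; N(mzxm) = {werc, zeie, bnqa, pzga, ioty, oung, kita, vcjh, vbzm, zqta, uflh, ueep, xtoh, islh}.
N(moui) = {bnqa, pzga, ymqp, ygmf, ioty, yxbq, tesk, oung, zqta, zzle, nxtw, ueep, soeo, xtoh}, |N(moui)| = 14.
29-vertex 14-regular graph: Paley(29): SR with (k,λ,μ)=(14,6,7).
spec(A) ≈ [14.0, 2.19258, -3.19258] (distinct, 5 d.p.).
With N=29: ϑ(G) = 29·(-(-sqrt(29)/2 - 1/2))/(14−(-sqrt(29)/2 - 1/2)) = sqrt(29).
ϑ(G) ≈ 5.38516481.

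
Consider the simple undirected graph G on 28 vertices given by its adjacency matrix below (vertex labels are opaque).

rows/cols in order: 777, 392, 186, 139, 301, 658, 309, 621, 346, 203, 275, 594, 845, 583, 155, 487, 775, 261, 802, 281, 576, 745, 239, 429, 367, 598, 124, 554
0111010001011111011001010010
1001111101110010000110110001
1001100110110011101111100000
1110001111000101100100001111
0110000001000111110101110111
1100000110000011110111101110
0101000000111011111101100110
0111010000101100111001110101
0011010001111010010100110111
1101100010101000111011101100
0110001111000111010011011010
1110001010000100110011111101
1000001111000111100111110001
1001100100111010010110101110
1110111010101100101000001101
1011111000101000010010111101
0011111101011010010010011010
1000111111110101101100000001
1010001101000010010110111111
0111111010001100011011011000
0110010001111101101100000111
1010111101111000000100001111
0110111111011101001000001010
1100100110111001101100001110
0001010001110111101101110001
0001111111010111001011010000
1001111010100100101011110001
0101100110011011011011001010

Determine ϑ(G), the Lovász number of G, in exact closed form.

7

N(275) = {392, 186, 309, 621, 346, 203, 583, 155, 487, 261, 576, 745, 429, 367, 124}, |N(275)| = 15.
Vertex 777 has 15 neighbors: 392, 186, 139, 658, 203, 594, 845, 583, 155, 487, 261, 802, 745, 429, 124.
N(745) = {777, 186, 301, 658, 309, 621, 203, 275, 594, 845, 281, 367, 598, 124, 554}, |N(745)| = 15.
Vertex 429 has 15 neighbors: 777, 392, 301, 621, 346, 275, 594, 845, 487, 775, 802, 281, 367, 598, 124.
deg(v) = 15 for all v (|V|=28); this is K(8,2), the Kneser graph.
A has 3 distinct eigenvalues ≈ [15.0, 1.0, -5.0].
Lovász: ϑ = −28(-5)/(15+-1*(-5)) = 7.
ϑ(G) ≈ 7.000000.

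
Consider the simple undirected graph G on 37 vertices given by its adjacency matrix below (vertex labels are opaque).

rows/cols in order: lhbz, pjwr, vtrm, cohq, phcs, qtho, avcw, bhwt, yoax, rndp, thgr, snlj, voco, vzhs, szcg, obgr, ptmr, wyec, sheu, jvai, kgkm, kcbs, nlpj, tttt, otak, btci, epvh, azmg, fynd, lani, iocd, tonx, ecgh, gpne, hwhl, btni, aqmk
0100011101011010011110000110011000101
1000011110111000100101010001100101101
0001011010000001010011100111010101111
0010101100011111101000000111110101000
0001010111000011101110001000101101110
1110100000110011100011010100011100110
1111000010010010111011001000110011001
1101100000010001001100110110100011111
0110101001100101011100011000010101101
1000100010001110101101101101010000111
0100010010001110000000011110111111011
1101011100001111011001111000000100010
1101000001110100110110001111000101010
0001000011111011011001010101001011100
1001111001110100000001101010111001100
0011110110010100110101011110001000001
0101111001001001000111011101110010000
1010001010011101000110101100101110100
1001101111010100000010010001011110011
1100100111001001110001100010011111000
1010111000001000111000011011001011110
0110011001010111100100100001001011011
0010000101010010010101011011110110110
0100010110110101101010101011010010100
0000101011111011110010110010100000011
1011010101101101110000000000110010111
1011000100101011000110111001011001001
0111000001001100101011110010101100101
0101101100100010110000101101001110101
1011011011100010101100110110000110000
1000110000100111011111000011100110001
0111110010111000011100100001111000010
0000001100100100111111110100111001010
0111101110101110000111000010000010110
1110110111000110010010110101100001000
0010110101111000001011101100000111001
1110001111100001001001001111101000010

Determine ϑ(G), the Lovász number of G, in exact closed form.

deg(ptmr) = 18; N(ptmr) = {pjwr, cohq, phcs, qtho, avcw, rndp, voco, obgr, jvai, kgkm, kcbs, tttt, otak, btci, azmg, fynd, lani, ecgh}.
deg(tttt) = 18; N(tttt) = {pjwr, qtho, bhwt, yoax, thgr, snlj, vzhs, obgr, ptmr, sheu, kgkm, nlpj, otak, epvh, azmg, lani, ecgh, hwhl}.
Vertex gpne has 18 neighbors: pjwr, vtrm, cohq, phcs, avcw, bhwt, yoax, thgr, voco, vzhs, szcg, jvai, kgkm, kcbs, epvh, ecgh, hwhl, btni.
N(thgr) = {pjwr, qtho, yoax, voco, vzhs, szcg, tttt, otak, btci, epvh, fynd, lani, iocd, tonx, ecgh, gpne, btni, aqmk}, |N(thgr)| = 18.
37-vertex 18-regular graph: Paley(37): SR with (k,λ,μ)=(18,8,9).
spec(A) ≈ [18.0, 2.541, -3.541] (distinct, 3 d.p.).
Lovász (edge-transitive): ϑ = −37·(-sqrt(37)/2 - 1/2)/((18)−(-sqrt(37)/2 - 1/2)) = sqrt(37).
≈ 6.082763 (to 6 d.p.).

sqrt(37)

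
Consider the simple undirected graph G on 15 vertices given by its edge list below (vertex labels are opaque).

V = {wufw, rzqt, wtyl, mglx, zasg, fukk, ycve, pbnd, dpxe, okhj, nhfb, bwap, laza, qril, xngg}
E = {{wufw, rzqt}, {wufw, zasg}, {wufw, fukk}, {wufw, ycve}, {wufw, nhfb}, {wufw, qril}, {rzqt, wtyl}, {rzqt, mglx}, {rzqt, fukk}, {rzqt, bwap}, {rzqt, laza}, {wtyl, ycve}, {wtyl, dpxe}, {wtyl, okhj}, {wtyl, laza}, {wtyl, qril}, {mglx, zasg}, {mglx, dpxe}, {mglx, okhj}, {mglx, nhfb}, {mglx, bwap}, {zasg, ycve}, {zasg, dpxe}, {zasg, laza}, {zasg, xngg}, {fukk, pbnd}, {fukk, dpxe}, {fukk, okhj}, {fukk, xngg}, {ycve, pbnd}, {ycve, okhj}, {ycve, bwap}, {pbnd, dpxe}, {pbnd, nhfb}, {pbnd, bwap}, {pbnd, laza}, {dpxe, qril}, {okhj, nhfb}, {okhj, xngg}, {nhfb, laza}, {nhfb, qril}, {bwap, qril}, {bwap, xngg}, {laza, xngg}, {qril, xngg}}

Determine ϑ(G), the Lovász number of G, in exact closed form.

Vertex laza has 6 neighbors: rzqt, wtyl, zasg, pbnd, nhfb, xngg.
Vertex ycve has 6 neighbors: wufw, wtyl, zasg, pbnd, okhj, bwap.
N(nhfb) = {wufw, mglx, pbnd, okhj, laza, qril}, |N(nhfb)| = 6.
N(xngg) = {zasg, fukk, okhj, bwap, laza, qril}, |N(xngg)| = 6.
15-vertex 6-regular graph: this is K(6,2), the Kneser graph.
The 3 distinct eigenvalues: [6.0, 1.0, -3.0].
With N=15: ϑ(G) = 15·(-1*(-3))/(6−(-3)) = 5.
Numerically 5.0000000.

5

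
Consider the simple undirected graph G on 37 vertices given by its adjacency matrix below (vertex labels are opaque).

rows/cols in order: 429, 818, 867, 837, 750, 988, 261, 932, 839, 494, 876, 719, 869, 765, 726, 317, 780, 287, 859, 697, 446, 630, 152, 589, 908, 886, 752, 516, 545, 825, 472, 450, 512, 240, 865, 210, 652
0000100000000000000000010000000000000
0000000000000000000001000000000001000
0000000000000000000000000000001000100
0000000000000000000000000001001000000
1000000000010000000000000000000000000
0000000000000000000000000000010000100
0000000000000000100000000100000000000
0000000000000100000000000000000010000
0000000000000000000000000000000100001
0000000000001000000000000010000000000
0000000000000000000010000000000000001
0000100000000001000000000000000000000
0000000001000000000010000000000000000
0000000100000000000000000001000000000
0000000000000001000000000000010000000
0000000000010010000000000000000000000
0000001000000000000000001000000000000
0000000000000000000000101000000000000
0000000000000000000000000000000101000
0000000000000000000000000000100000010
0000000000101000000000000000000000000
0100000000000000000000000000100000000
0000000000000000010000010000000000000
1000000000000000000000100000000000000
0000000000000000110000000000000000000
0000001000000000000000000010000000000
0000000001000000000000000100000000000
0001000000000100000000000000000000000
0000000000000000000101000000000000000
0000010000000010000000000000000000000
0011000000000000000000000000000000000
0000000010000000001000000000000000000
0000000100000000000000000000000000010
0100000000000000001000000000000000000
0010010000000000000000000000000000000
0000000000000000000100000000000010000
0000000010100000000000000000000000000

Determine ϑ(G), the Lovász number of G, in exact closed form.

deg(839) = 2; N(839) = {450, 652}.
deg(752) = 2; N(752) = {494, 886}.
Vertex 472 has 2 neighbors: 867, 837.
deg(865) = 2; N(865) = {867, 988}.
deg(v) = 2 for all v (|V|=37); a single 37-cycle (edge-transitive).
Distinct eigenvalues (to 3 d.p.): [2.0, 1.971, 1.886, 1.746, 1.556, 1.321, 1.049, 0.746, 0.421, 0.085, -0.254, -0.586, -0.9, -1.189, -1.444, -1.657, -1.822, -1.935, -1.993].
λ_max=2, λ_min=-2*cos(pi/37); ϑ = −37·λ_min/(λ_max−λ_min) = 37*cos(pi/37)/(cos(pi/37) + 1).
ϑ(G) ≈ 18.46662.
Lovász sandwich 18 ≤ 37*cos(pi/37)/(cos(pi/37) + 1) ≤ 19: both strict.

37*cos(pi/37)/(cos(pi/37) + 1)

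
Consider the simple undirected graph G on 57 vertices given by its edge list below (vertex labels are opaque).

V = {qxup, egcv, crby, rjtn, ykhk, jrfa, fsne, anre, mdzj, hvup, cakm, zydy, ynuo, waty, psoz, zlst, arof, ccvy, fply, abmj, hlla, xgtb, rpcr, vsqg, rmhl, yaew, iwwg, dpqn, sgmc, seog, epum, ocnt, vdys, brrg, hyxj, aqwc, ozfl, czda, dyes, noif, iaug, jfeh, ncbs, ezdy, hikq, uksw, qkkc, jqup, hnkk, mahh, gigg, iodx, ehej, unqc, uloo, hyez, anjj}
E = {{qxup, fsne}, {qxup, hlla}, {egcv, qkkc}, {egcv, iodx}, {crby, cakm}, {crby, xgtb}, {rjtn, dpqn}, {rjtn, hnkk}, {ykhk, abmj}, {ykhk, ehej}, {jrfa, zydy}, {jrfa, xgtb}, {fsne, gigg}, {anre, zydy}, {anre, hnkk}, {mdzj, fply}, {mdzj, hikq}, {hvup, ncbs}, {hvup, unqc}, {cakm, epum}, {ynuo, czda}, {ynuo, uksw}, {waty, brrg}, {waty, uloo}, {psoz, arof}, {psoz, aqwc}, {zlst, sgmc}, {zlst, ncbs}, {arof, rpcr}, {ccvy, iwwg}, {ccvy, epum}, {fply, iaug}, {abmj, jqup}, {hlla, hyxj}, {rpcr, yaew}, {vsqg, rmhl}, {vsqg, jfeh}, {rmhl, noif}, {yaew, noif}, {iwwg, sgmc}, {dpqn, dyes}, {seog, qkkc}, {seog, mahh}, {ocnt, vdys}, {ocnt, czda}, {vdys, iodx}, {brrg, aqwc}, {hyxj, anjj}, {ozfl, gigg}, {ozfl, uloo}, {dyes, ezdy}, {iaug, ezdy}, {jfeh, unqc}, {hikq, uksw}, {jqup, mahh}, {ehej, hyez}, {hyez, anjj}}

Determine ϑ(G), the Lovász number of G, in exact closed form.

N(epum) = {cakm, ccvy}, |N(epum)| = 2.
deg(rpcr) = 2; N(rpcr) = {arof, yaew}.
Vertex mdzj has 2 neighbors: fply, hikq.
Vertex dpqn has 2 neighbors: rjtn, dyes.
2-regular, N=57; the odd cycle C_{57}.
spec(A) ≈ [2.0, 1.9879, 1.9516, 1.8916, 1.8087, 1.7038, 1.5783, 1.4336, 1.2714, 1.0939, 0.9031, 0.7013, 0.491, 0.2747, 0.0551, -0.1652, -0.3834, -0.597, -0.8034, -1.0, -1.1845, -1.3546, -1.5082, -1.6436, -1.7589, -1.853, -1.9245, -1.9727, -1.997] (distinct, 4 d.p.).
Lovász (edge-transitive): ϑ = −57·(-2*cos(pi/57))/((2)−(-2*cos(pi/57))) = 57*cos(pi/57)/(cos(pi/57) + 1).
Numerically 28.478345.
Check 28 ≤ 57*cos(pi/57)/(cos(pi/57) + 1) ≤ 29: both strict.

57*cos(pi/57)/(cos(pi/57) + 1)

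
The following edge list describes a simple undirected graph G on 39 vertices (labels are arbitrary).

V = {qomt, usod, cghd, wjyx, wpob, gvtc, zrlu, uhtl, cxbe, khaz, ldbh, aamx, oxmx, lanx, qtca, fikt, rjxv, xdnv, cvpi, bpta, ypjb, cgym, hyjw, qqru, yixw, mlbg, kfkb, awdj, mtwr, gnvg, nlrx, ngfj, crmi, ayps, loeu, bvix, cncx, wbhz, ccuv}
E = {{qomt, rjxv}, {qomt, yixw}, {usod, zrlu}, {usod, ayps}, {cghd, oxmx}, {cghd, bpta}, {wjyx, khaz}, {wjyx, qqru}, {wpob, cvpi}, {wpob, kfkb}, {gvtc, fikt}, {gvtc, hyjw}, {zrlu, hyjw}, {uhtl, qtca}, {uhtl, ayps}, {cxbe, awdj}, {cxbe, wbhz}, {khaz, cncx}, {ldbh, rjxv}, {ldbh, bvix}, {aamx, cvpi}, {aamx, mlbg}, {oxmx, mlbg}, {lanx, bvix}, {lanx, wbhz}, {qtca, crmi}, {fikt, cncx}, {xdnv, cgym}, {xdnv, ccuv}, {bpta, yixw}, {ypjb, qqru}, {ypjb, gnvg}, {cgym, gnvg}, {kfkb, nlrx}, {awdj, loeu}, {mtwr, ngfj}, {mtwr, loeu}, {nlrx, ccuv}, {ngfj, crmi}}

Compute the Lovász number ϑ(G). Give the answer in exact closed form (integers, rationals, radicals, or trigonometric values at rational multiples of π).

N(usod) = {zrlu, ayps}, |N(usod)| = 2.
N(ayps) = {usod, uhtl}, |N(ayps)| = 2.
Vertex fikt has 2 neighbors: gvtc, cncx.
N(mtwr) = {ngfj, loeu}, |N(mtwr)| = 2.
G on 39 vertices is 2-regular; this is C_{39}, the 39-cycle.
spec(A) ≈ [2.0, 1.9741, 1.8971, 1.7709, 1.5989, 1.3854, 1.1361, 0.8574, 0.5564, 0.2411, -0.0805, -0.4001, -0.7092, -1.0, -1.2649, -1.497, -1.6904, -1.84, -1.9419, -1.9935] (distinct, 4 d.p.).
With N=39: ϑ(G) = 39·(-(-1)*2*cos(pi/39))/(2−(-2*cos(pi/39))) = 39*cos(pi/39)/(cos(pi/39) + 1).
≈ 19.4683324 (to 7 d.p.).
19 ≤ 39*cos(pi/39)/(cos(pi/39) + 1) ≤ 20: both strict.

39*cos(pi/39)/(cos(pi/39) + 1)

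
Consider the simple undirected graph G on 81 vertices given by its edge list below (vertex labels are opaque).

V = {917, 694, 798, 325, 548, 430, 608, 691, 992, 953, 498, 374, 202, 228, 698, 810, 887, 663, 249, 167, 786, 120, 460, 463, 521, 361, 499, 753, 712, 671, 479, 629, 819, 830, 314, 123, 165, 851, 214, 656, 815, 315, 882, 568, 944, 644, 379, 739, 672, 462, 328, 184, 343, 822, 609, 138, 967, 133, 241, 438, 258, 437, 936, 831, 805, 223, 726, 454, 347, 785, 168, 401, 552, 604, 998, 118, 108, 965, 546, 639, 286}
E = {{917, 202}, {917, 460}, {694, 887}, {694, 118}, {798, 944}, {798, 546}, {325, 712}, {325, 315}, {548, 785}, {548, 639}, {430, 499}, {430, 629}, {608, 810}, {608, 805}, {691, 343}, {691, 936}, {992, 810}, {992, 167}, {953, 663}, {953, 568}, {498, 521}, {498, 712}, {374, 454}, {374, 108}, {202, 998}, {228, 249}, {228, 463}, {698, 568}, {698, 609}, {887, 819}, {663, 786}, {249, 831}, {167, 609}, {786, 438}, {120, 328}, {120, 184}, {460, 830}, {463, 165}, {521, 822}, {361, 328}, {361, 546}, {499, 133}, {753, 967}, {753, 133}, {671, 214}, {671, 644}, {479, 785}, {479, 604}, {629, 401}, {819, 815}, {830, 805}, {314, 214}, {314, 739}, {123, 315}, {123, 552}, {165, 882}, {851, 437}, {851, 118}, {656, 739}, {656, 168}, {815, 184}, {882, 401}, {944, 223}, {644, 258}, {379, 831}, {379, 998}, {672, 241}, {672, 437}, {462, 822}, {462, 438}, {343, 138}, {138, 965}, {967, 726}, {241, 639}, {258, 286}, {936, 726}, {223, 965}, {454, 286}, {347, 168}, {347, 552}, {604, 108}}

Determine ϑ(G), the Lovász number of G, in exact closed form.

deg(460) = 2; N(460) = {917, 830}.
Vertex 830 has 2 neighbors: 460, 805.
deg(138) = 2; N(138) = {343, 965}.
Vertex 831 has 2 neighbors: 249, 379.
G on 81 vertices is 2-regular; the odd cycle C_{81}.
A has 41 distinct eigenvalues ≈ [2.0, 1.994, 1.976, 1.9461, 1.9045, 1.8514, 1.7873, 1.7123, 1.6271, 1.5321, 1.4279, 1.315, 1.1943, 1.0664, 0.9321, 0.7922, 0.6475, 0.4989, 0.3473, 0.1936, 0.0388, -0.1163, -0.2707, -0.4234, -0.5736, -0.7204, -0.8628, -1.0, -1.1312, -1.2556, -1.3725, -1.4811, -1.5808, -1.671, -1.7511, -1.8207, -1.8794, -1.9267, -1.9625, -1.9865, -1.9985].
λ_max=2, λ_min=-2*cos(pi/81); ϑ = −81·λ_min/(λ_max−λ_min) = 81*cos(pi/81)/(cos(pi/81) + 1).
≈ 40.4848 (to 4 d.p.).
Lovász sandwich 40 ≤ 81*cos(pi/81)/(cos(pi/81) + 1) ≤ 41: both strict.

81*cos(pi/81)/(cos(pi/81) + 1)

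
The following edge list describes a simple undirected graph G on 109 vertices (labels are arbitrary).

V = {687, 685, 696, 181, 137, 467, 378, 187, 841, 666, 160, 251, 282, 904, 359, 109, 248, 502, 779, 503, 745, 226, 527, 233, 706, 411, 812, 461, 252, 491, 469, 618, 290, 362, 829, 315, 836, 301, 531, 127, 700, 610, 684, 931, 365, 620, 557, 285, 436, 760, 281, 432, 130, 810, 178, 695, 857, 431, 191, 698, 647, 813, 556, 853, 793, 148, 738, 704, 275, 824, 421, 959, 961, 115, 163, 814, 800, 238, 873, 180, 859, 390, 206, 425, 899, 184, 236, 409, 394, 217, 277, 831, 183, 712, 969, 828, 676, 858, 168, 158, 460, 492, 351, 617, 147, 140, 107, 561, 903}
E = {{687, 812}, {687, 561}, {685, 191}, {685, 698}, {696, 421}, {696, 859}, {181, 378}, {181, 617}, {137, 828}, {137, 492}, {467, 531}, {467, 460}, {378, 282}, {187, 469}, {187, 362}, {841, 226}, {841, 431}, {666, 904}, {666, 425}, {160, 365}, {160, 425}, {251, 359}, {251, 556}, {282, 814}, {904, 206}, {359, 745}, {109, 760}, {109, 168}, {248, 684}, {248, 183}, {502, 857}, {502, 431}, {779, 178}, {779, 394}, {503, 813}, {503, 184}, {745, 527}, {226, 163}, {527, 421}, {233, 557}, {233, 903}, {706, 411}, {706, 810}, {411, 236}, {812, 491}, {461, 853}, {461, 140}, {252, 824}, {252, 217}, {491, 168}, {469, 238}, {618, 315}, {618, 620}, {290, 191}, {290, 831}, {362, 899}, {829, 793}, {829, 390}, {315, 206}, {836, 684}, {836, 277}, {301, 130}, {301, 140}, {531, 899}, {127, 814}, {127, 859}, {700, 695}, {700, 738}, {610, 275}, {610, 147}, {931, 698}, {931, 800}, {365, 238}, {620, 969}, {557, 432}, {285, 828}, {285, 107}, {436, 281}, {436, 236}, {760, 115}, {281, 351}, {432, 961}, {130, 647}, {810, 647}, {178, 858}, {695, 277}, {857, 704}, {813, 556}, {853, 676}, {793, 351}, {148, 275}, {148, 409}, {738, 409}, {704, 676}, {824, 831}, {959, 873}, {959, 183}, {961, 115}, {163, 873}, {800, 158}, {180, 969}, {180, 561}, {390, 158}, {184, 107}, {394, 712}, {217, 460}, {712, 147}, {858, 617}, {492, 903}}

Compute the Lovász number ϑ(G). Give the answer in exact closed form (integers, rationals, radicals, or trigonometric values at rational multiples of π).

109*cos(pi/109)/(cos(pi/109) + 1)

Vertex 425 has 2 neighbors: 666, 160.
deg(217) = 2; N(217) = {252, 460}.
N(676) = {853, 704}, |N(676)| = 2.
Vertex 858 has 2 neighbors: 178, 617.
109-vertex 2-regular graph: connected 2-regular on 109 ⇒ C_{109}.
A has 55 distinct eigenvalues ≈ [2.0, 1.9967, 1.9867, 1.9702, 1.9471, 1.9175, 1.8816, 1.8394, 1.7911, 1.7368, 1.6768, 1.6112, 1.5403, 1.4642, 1.3833, 1.2978, 1.208, 1.1141, 1.0166, 0.9157, 0.8117, 0.7051, 0.5961, 0.4851, 0.3725, 0.2587, 0.144, 0.0288, -0.0864, -0.2014, -0.3157, -0.429, -0.5408, -0.6508, -0.7587, -0.8641, -0.9665, -1.0658, -1.1615, -1.2534, -1.3411, -1.4244, -1.5029, -1.5764, -1.6447, -1.7075, -1.7647, -1.816, -1.8612, -1.9003, -1.9331, -1.9594, -1.9793, -1.9925, -1.9992].
Lovász (edge-transitive): ϑ = −109·(-2*cos(pi/109))/((2)−(-2*cos(pi/109))) = 109*cos(pi/109)/(cos(pi/109) + 1).
≈ 54.4886801 (to 7 d.p.).
Check 54 ≤ 109*cos(pi/109)/(cos(pi/109) + 1) ≤ 55: both strict.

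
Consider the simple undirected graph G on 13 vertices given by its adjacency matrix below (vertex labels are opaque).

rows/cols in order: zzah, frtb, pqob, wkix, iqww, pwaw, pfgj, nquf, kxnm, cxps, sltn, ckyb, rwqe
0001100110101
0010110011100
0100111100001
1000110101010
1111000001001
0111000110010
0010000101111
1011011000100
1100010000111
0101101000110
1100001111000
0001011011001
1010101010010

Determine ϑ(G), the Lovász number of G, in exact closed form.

N(sltn) = {zzah, frtb, pfgj, nquf, kxnm, cxps}, |N(sltn)| = 6.
N(ckyb) = {wkix, pwaw, pfgj, kxnm, cxps, rwqe}, |N(ckyb)| = 6.
deg(pfgj) = 6; N(pfgj) = {pqob, nquf, cxps, sltn, ckyb, rwqe}.
deg(frtb) = 6; N(frtb) = {pqob, iqww, pwaw, kxnm, cxps, sltn}.
Regular of degree 6 on 13 vertices: SR(13,6,2,3) — a Paley graph.
A has 3 distinct eigenvalues ≈ [6.0, 1.302776, -2.302776].
−13·(-sqrt(13)/2 - 1/2) / ((6)−(-sqrt(13)/2 - 1/2)) = sqrt(13) = ϑ(G).
Numerically 3.60555128.

sqrt(13)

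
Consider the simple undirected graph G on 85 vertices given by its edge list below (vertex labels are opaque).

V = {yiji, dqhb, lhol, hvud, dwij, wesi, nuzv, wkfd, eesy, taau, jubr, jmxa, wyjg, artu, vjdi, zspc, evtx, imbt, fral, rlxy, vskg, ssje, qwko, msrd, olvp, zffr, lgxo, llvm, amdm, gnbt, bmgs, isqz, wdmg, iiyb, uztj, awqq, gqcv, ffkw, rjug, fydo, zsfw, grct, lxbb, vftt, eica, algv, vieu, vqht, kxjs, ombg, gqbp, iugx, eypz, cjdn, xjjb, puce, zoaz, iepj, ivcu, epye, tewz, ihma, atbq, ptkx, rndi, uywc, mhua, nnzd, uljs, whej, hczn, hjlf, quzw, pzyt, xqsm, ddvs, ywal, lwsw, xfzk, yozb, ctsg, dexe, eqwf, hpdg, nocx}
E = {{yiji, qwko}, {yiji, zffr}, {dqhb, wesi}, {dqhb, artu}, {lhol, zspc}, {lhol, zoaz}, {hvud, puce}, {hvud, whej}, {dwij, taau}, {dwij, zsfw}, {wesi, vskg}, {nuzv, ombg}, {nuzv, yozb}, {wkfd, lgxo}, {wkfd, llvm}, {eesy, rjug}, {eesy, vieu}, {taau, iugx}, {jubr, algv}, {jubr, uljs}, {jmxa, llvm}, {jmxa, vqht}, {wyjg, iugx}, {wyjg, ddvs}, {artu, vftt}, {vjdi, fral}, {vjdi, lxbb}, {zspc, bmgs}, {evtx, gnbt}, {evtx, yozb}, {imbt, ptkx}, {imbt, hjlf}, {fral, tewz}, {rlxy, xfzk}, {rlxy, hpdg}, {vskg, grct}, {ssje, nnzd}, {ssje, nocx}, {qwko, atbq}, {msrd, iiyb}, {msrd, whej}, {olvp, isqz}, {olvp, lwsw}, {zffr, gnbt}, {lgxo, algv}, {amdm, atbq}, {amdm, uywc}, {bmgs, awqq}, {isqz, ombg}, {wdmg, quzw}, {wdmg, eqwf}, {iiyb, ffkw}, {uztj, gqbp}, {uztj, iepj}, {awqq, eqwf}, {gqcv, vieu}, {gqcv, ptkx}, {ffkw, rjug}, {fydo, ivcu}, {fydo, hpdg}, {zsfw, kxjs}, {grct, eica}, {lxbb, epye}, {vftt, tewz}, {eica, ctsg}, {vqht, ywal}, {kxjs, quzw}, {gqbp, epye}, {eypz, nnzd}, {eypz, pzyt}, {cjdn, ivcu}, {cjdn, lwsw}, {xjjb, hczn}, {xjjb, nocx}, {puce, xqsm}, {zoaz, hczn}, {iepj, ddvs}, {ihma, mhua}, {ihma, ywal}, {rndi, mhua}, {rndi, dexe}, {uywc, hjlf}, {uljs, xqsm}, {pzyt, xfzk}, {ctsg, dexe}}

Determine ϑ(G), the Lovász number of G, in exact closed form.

85*cos(pi/85)/(cos(pi/85) + 1)

Vertex nuzv has 2 neighbors: ombg, yozb.
N(uywc) = {amdm, hjlf}, |N(uywc)| = 2.
Vertex uztj has 2 neighbors: gqbp, iepj.
N(ptkx) = {imbt, gqcv}, |N(ptkx)| = 2.
85-vertex 2-regular graph: a single 85-cycle (edge-transitive).
A has 43 distinct eigenvalues ≈ [2.0, 1.994538, 1.978183, 1.951024, 1.913209, 1.864944, 1.806494, 1.738178, 1.660368, 1.57349, 1.478018, 1.374473, 1.263422, 1.14547, 1.021262, 0.891477, 0.756822, 0.618034, 0.47587, 0.331108, 0.184537, 0.036958, -0.110823, -0.257998, -0.403765, -0.547326, -0.687898, -0.824713, -0.957023, -1.084107, -1.205269, -1.319849, -1.42722, -1.526797, -1.618034, -1.700434, -1.773547, -1.836974, -1.890368, -1.933437, -1.965946, -1.987718, -1.998634].
ϑ = −N·λ_min/(λ_max−λ_min) = −85·(-2*cos(pi/85))/(2−(-2*cos(pi/85))) = 85*cos(pi/85)/(cos(pi/85) + 1).
Numerically 42.48548.
Sandwich: α(G)=42 ≤ ϑ(G)=85*cos(pi/85)/(cos(pi/85) + 1) ≤ χ(Ḡ)=43 (both strict).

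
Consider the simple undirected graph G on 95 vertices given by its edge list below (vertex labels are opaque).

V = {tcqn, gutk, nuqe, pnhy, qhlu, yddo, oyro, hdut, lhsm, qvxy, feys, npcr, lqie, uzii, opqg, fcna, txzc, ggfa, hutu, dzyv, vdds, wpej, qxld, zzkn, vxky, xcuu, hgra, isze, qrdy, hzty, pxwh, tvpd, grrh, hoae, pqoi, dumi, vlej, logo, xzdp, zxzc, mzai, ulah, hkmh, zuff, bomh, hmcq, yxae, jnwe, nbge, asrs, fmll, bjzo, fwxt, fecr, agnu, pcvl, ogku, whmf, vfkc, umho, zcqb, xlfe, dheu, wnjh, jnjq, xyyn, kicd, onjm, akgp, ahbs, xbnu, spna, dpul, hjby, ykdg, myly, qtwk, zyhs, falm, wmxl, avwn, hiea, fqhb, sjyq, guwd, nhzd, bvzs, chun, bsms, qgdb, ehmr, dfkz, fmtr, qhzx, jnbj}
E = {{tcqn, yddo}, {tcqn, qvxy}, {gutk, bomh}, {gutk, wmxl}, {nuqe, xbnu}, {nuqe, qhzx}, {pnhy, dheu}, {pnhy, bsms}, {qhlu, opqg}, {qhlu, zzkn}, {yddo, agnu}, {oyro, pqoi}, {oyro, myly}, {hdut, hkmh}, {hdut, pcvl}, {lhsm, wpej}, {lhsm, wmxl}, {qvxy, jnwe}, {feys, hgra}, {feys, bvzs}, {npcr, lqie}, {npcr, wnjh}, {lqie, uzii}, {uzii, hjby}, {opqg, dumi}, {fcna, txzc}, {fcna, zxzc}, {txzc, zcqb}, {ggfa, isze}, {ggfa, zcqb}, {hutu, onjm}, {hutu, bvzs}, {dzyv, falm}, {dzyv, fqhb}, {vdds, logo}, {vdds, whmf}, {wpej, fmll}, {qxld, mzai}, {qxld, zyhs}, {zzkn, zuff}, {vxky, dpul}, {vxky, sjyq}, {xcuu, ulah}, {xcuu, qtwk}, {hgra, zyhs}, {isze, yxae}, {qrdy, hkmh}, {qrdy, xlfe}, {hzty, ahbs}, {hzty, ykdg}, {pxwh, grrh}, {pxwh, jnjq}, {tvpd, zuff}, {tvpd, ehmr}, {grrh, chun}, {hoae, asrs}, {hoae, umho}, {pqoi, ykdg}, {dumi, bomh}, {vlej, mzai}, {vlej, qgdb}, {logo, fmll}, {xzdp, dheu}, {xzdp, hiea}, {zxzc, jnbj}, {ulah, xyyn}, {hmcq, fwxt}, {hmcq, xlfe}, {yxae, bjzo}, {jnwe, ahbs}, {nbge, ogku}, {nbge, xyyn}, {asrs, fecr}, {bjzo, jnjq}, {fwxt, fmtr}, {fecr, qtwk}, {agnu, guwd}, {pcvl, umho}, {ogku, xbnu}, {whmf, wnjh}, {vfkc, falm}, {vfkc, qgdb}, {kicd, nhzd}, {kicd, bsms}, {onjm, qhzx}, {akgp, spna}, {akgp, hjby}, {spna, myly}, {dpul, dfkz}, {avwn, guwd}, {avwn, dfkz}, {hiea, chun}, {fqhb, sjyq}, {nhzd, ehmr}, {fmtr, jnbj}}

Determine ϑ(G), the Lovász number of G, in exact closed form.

deg(akgp) = 2; N(akgp) = {spna, hjby}.
deg(pnhy) = 2; N(pnhy) = {dheu, bsms}.
deg(logo) = 2; N(logo) = {vdds, fmll}.
Vertex ykdg has 2 neighbors: hzty, pqoi.
2-regular, N=95; connected 2-regular on 95 ⇒ C_{95}.
Distinct eigenvalues (to 6 d.p.): [2.0, 1.995627, 1.982528, 1.96076, 1.930418, 1.891634, 1.84458, 1.789459, 1.726513, 1.656018, 1.578281, 1.493643, 1.402474, 1.305172, 1.202162, 1.093896, 0.980847, 0.863509, 0.742394, 0.618034, 0.490971, 0.361761, 0.230969, 0.099168, -0.033068, -0.165159, -0.296527, -0.426599, -0.554806, -0.680586, -0.803391, -0.922682, -1.037939, -1.148657, -1.254353, -1.354563, -1.44885, -1.536802, -1.618034, -1.692191, -1.758948, -1.818013, -1.869129, -1.912072, -1.946653, -1.972723, -1.990166, -1.998907].
Lovász (edge-transitive): ϑ = −95·(-2*cos(pi/95))/((2)−(-2*cos(pi/95))) = 95*cos(pi/95)/(cos(pi/95) + 1).
≈ 47.487011311 (to 9 d.p.).
Check 47 ≤ 95*cos(pi/95)/(cos(pi/95) + 1) ≤ 48: both strict.

95*cos(pi/95)/(cos(pi/95) + 1)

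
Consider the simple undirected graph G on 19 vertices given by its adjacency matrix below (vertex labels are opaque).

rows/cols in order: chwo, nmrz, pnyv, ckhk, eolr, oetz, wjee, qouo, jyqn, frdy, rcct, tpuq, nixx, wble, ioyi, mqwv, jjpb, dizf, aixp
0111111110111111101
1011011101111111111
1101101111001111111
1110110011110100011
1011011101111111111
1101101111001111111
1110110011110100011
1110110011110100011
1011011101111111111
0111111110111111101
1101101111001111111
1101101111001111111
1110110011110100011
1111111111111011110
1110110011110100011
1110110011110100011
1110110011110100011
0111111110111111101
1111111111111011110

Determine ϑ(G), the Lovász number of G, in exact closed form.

7

N(oetz) = {chwo, nmrz, ckhk, eolr, wjee, qouo, jyqn, frdy, nixx, wble, ioyi, mqwv, jjpb, dizf, aixp}, |N(oetz)| = 15.
N(nixx) = {chwo, nmrz, pnyv, eolr, oetz, jyqn, frdy, rcct, tpuq, wble, dizf, aixp}, |N(nixx)| = 12.
Vertex wjee has 12 neighbors: chwo, nmrz, pnyv, eolr, oetz, jyqn, frdy, rcct, tpuq, wble, dizf, aixp.
deg(chwo) = 16; N(chwo) = {nmrz, pnyv, ckhk, eolr, oetz, wjee, qouo, jyqn, rcct, tpuq, nixx, wble, ioyi, mqwv, jjpb, aixp}.
G = K_{7,4,3,3,2}: α = 7 = χ(Ḡ), so ϑ = 7.
≈ 7.00000 (to 5 d.p.).
Check 7 ≤ 7 ≤ 7: collapsed.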